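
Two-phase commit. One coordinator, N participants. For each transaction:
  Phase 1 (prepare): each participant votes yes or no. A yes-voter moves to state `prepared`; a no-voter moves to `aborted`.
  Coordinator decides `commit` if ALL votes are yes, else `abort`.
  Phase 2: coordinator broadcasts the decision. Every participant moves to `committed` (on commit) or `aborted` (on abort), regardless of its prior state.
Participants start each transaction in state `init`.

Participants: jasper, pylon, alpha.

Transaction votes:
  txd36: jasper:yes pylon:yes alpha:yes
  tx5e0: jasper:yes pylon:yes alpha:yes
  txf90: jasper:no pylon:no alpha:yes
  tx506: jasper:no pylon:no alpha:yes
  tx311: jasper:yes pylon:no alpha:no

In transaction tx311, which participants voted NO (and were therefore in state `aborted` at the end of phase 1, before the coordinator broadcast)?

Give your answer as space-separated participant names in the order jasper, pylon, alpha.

Answer: pylon alpha

Derivation:
Txn tx311 phase 1: jasper yes -> prepared; pylon no -> aborted; alpha no -> aborted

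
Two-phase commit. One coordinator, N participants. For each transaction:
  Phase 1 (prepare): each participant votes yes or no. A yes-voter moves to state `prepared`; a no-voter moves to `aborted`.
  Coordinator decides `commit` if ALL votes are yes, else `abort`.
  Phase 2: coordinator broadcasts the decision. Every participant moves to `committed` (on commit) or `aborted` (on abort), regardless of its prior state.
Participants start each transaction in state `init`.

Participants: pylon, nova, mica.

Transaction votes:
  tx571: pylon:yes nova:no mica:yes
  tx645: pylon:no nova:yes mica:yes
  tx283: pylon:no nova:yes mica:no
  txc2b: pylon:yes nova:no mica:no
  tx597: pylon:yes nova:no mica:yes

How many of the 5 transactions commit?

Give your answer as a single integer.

tx571: no from nova -> abort (commits=0)
tx645: no from pylon -> abort (commits=0)
tx283: no from pylon, mica -> abort (commits=0)
txc2b: no from nova, mica -> abort (commits=0)
tx597: no from nova -> abort (commits=0)

Answer: 0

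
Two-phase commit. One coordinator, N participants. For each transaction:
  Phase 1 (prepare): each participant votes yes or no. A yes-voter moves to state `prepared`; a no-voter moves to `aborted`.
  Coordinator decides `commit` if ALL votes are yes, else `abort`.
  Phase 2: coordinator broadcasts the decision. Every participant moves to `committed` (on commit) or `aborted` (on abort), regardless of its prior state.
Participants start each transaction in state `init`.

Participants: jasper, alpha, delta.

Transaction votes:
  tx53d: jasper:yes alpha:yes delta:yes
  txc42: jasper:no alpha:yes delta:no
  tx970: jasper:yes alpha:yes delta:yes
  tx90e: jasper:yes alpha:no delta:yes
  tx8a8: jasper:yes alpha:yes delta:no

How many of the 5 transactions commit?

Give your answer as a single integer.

Answer: 2

Derivation:
tx53d: all yes -> commit (commits=1)
txc42: no from jasper, delta -> abort (commits=1)
tx970: all yes -> commit (commits=2)
tx90e: no from alpha -> abort (commits=2)
tx8a8: no from delta -> abort (commits=2)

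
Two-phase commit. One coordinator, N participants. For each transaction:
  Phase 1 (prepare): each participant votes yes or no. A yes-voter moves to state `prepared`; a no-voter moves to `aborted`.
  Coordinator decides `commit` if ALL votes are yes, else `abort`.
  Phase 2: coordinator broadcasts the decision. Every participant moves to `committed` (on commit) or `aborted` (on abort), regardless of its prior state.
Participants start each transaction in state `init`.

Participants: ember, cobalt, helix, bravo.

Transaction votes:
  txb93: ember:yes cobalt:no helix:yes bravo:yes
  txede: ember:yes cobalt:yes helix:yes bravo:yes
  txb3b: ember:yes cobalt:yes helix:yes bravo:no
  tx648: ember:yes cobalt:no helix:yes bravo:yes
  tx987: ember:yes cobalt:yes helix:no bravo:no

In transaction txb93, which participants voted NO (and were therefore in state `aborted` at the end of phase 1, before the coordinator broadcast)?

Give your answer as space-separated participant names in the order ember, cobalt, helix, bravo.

Txn txb93 phase 1: ember yes -> prepared; cobalt no -> aborted; helix yes -> prepared; bravo yes -> prepared

Answer: cobalt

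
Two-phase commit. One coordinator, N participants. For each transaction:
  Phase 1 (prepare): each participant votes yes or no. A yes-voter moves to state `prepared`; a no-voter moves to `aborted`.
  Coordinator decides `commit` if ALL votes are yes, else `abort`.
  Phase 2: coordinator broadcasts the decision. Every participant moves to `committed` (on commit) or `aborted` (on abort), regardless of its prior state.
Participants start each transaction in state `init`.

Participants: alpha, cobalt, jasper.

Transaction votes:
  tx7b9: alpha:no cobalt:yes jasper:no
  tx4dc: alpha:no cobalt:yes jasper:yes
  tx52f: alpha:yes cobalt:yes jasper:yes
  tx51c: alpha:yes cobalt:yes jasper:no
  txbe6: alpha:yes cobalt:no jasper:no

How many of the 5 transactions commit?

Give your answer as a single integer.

tx7b9: no from alpha, jasper -> abort (commits=0)
tx4dc: no from alpha -> abort (commits=0)
tx52f: all yes -> commit (commits=1)
tx51c: no from jasper -> abort (commits=1)
txbe6: no from cobalt, jasper -> abort (commits=1)

Answer: 1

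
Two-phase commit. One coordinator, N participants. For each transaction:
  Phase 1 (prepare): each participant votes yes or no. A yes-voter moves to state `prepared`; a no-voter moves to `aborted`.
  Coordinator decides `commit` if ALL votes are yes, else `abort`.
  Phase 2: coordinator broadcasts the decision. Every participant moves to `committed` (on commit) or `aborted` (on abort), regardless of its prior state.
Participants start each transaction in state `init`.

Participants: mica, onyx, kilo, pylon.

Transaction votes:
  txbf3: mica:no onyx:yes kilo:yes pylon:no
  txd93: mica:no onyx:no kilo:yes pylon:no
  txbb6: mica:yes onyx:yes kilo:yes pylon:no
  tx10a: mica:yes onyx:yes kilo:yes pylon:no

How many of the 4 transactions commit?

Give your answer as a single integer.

Answer: 0

Derivation:
txbf3: no from mica, pylon -> abort (commits=0)
txd93: no from mica, onyx, pylon -> abort (commits=0)
txbb6: no from pylon -> abort (commits=0)
tx10a: no from pylon -> abort (commits=0)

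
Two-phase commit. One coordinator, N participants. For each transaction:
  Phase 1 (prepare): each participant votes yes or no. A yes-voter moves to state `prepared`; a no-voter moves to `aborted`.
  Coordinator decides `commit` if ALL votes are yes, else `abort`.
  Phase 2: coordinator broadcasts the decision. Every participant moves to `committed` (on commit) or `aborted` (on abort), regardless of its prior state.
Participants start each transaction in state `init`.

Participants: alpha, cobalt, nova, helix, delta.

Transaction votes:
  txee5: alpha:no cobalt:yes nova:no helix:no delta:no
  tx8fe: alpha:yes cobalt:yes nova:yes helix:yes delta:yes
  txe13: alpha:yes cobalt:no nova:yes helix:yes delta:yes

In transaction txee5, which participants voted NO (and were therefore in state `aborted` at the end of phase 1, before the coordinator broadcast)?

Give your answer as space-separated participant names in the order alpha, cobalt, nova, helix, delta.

Txn txee5 phase 1: alpha no -> aborted; cobalt yes -> prepared; nova no -> aborted; helix no -> aborted; delta no -> aborted

Answer: alpha nova helix delta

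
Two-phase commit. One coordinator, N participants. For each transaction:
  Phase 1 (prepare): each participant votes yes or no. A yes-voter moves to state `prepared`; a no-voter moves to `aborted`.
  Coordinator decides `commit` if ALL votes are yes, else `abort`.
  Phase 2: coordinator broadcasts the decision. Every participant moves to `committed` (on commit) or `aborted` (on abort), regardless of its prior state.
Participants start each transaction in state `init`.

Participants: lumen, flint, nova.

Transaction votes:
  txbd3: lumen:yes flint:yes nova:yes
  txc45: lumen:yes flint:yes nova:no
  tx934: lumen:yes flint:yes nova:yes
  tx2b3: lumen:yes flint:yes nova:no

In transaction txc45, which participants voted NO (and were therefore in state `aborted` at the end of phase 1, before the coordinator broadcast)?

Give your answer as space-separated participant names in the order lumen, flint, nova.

Txn txc45 phase 1: lumen yes -> prepared; flint yes -> prepared; nova no -> aborted

Answer: nova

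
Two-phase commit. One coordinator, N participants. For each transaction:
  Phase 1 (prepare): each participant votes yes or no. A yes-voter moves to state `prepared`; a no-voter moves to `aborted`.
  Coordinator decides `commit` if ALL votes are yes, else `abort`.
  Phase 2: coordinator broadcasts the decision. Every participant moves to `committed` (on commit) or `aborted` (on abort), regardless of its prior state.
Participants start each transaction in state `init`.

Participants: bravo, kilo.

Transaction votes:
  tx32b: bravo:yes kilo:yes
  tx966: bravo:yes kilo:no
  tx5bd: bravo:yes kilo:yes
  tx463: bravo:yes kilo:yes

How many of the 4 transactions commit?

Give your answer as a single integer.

Answer: 3

Derivation:
tx32b: all yes -> commit (commits=1)
tx966: no from kilo -> abort (commits=1)
tx5bd: all yes -> commit (commits=2)
tx463: all yes -> commit (commits=3)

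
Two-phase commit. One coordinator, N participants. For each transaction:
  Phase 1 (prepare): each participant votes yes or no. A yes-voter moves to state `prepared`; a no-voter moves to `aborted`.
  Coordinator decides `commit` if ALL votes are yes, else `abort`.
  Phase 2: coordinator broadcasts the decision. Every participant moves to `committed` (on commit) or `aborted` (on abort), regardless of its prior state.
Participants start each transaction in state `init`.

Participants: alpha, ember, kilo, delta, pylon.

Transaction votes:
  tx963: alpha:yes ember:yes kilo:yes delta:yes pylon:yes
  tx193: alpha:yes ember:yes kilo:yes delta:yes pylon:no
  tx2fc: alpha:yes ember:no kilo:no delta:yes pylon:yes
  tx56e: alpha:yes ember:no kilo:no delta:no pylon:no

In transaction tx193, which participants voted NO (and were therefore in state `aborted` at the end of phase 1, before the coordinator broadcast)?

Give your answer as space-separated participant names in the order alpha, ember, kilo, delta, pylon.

Answer: pylon

Derivation:
Txn tx193 phase 1: alpha yes -> prepared; ember yes -> prepared; kilo yes -> prepared; delta yes -> prepared; pylon no -> aborted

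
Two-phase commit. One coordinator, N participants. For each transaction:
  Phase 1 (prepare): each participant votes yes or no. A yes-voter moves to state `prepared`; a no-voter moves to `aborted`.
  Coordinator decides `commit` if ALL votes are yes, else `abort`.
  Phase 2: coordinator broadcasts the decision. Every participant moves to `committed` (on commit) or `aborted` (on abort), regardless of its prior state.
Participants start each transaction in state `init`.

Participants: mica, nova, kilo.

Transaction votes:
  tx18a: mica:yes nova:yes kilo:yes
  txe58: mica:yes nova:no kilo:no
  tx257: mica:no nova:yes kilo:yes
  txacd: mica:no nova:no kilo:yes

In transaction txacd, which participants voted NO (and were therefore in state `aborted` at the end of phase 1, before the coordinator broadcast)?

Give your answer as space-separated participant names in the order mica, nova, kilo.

Answer: mica nova

Derivation:
Txn txacd phase 1: mica no -> aborted; nova no -> aborted; kilo yes -> prepared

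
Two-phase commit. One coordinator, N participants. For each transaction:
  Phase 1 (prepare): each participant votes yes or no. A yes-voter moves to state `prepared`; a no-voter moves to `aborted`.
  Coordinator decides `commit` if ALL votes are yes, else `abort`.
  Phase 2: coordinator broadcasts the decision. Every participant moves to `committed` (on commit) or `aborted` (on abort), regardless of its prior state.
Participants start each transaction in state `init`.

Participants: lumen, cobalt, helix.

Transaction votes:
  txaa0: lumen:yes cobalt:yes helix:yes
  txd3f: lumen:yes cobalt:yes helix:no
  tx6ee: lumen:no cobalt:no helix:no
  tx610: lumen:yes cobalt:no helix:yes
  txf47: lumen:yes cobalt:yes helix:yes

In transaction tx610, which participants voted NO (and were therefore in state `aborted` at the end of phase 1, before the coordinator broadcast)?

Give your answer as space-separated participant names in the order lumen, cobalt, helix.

Txn tx610 phase 1: lumen yes -> prepared; cobalt no -> aborted; helix yes -> prepared

Answer: cobalt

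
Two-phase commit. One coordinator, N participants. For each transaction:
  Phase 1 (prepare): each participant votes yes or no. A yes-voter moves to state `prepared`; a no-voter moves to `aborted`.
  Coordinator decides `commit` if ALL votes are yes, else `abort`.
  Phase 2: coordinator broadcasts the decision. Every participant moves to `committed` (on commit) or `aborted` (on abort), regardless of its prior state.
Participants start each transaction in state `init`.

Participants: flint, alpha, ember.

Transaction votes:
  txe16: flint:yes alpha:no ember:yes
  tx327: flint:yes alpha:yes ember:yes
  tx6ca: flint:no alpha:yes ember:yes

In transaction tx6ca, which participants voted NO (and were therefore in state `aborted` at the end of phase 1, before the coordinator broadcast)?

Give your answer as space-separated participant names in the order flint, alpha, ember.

Txn tx6ca phase 1: flint no -> aborted; alpha yes -> prepared; ember yes -> prepared

Answer: flint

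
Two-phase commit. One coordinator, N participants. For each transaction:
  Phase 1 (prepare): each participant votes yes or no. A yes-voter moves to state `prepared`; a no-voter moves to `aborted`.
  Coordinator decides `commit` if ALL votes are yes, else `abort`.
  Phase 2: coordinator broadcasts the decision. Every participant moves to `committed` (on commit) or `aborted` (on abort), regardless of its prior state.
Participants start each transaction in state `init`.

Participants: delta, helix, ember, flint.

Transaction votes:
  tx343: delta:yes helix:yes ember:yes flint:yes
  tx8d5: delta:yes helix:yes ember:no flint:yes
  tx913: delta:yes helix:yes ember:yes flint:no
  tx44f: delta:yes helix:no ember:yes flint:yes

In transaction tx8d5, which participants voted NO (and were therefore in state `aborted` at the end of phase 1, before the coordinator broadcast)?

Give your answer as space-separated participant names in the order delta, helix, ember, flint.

Txn tx8d5 phase 1: delta yes -> prepared; helix yes -> prepared; ember no -> aborted; flint yes -> prepared

Answer: ember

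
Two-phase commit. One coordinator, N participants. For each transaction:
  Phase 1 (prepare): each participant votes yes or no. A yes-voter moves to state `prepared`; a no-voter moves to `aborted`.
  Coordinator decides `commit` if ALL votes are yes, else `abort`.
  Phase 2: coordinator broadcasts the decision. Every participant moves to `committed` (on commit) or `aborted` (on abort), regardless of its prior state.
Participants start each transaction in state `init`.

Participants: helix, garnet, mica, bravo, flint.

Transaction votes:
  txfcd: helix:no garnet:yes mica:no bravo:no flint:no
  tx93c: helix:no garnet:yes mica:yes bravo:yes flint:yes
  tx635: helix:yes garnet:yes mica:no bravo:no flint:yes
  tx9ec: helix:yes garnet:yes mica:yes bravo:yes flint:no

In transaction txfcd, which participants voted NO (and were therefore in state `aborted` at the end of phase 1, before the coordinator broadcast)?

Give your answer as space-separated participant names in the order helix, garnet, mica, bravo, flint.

Txn txfcd phase 1: helix no -> aborted; garnet yes -> prepared; mica no -> aborted; bravo no -> aborted; flint no -> aborted

Answer: helix mica bravo flint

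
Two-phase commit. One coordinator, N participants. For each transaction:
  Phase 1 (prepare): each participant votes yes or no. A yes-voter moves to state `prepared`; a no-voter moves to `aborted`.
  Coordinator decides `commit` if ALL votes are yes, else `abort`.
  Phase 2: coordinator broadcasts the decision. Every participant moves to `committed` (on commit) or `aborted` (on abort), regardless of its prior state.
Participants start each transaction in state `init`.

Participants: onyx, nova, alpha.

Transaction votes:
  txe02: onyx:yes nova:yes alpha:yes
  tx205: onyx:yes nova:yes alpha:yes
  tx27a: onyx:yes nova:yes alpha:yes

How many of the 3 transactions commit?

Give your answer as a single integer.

Answer: 3

Derivation:
txe02: all yes -> commit (commits=1)
tx205: all yes -> commit (commits=2)
tx27a: all yes -> commit (commits=3)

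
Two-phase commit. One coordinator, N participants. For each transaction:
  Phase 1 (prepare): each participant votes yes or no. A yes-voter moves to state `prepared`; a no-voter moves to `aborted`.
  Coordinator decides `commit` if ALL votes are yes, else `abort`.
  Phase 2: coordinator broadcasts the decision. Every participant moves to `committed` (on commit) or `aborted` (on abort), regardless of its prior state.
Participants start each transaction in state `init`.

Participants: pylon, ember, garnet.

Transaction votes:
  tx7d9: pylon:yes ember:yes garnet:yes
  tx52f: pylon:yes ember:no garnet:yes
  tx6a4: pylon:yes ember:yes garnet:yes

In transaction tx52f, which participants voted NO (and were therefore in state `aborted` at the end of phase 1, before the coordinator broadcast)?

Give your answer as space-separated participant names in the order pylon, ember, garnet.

Txn tx52f phase 1: pylon yes -> prepared; ember no -> aborted; garnet yes -> prepared

Answer: ember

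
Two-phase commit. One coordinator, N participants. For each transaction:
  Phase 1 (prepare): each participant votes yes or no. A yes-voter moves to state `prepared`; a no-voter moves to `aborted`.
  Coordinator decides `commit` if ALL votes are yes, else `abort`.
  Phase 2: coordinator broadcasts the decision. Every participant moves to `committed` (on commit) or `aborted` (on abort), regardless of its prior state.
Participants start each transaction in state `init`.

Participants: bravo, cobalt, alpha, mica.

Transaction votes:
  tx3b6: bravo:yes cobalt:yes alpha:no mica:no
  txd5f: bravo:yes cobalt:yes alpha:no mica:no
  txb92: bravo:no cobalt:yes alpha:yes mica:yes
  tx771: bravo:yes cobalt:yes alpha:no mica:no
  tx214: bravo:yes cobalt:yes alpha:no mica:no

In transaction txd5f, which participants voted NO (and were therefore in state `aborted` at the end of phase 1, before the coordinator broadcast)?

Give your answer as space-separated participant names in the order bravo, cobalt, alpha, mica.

Txn txd5f phase 1: bravo yes -> prepared; cobalt yes -> prepared; alpha no -> aborted; mica no -> aborted

Answer: alpha mica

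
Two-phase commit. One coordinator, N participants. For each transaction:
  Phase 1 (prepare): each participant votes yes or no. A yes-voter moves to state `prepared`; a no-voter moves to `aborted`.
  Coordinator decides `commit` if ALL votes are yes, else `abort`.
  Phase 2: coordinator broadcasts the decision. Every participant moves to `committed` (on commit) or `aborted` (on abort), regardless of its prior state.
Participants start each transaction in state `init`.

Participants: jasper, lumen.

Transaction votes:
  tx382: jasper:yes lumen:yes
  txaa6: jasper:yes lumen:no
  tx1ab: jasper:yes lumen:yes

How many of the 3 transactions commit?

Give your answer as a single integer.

tx382: all yes -> commit (commits=1)
txaa6: no from lumen -> abort (commits=1)
tx1ab: all yes -> commit (commits=2)

Answer: 2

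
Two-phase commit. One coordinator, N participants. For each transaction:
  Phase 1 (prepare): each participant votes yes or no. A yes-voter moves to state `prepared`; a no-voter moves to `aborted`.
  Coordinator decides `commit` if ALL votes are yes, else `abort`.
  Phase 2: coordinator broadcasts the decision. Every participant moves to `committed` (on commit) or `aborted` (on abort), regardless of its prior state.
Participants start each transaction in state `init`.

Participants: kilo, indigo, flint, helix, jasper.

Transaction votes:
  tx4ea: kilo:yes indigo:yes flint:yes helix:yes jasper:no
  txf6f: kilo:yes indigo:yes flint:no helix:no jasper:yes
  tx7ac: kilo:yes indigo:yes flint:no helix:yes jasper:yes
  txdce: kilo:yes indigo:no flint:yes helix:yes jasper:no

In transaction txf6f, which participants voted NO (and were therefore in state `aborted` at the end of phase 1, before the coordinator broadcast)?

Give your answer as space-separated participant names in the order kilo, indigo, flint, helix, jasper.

Txn txf6f phase 1: kilo yes -> prepared; indigo yes -> prepared; flint no -> aborted; helix no -> aborted; jasper yes -> prepared

Answer: flint helix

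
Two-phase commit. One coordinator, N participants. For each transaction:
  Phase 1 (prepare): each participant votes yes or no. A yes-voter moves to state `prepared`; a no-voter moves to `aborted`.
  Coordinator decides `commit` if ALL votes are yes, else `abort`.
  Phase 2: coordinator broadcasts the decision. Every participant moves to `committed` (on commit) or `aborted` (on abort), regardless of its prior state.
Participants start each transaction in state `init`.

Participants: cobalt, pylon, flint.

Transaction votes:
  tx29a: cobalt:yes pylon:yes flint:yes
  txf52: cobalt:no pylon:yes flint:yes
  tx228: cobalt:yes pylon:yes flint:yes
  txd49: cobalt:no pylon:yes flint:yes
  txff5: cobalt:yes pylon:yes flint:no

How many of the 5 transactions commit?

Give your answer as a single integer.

tx29a: all yes -> commit (commits=1)
txf52: no from cobalt -> abort (commits=1)
tx228: all yes -> commit (commits=2)
txd49: no from cobalt -> abort (commits=2)
txff5: no from flint -> abort (commits=2)

Answer: 2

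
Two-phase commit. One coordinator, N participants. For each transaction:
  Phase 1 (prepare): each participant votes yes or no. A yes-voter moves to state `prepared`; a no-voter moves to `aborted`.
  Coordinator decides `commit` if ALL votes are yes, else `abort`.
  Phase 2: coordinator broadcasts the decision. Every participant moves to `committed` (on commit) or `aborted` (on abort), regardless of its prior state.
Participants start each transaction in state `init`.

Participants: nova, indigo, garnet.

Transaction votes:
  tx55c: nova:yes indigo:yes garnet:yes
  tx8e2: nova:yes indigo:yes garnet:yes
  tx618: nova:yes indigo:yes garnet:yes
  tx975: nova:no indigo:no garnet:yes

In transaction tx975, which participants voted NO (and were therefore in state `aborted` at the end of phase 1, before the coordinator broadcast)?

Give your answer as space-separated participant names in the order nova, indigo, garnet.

Txn tx975 phase 1: nova no -> aborted; indigo no -> aborted; garnet yes -> prepared

Answer: nova indigo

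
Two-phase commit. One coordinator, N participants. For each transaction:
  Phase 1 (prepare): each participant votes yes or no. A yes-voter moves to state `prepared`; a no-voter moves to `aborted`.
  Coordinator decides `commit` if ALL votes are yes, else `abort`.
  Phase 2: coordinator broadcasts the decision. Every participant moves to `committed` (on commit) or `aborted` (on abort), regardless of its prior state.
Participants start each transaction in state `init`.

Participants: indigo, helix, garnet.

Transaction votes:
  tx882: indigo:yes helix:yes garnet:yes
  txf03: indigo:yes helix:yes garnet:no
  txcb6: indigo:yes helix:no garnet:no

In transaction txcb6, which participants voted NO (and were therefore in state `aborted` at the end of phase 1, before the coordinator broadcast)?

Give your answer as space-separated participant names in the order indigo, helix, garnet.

Answer: helix garnet

Derivation:
Txn txcb6 phase 1: indigo yes -> prepared; helix no -> aborted; garnet no -> aborted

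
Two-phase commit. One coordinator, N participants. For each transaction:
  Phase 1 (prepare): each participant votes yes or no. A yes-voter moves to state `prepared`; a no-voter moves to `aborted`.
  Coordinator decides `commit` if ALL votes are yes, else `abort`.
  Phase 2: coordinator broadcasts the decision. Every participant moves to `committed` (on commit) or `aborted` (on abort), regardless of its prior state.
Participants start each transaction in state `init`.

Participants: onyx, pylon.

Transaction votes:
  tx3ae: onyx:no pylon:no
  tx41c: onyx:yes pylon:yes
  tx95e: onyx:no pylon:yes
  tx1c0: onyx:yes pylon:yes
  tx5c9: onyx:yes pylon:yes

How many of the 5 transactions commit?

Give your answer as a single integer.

tx3ae: no from onyx, pylon -> abort (commits=0)
tx41c: all yes -> commit (commits=1)
tx95e: no from onyx -> abort (commits=1)
tx1c0: all yes -> commit (commits=2)
tx5c9: all yes -> commit (commits=3)

Answer: 3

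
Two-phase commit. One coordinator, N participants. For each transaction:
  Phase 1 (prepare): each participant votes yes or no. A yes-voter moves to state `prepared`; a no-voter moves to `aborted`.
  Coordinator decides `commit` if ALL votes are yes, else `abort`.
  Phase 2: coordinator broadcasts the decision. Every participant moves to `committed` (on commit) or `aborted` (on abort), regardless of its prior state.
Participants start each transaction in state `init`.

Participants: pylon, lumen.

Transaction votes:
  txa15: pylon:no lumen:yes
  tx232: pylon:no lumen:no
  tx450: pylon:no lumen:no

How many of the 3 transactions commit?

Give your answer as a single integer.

Answer: 0

Derivation:
txa15: no from pylon -> abort (commits=0)
tx232: no from pylon, lumen -> abort (commits=0)
tx450: no from pylon, lumen -> abort (commits=0)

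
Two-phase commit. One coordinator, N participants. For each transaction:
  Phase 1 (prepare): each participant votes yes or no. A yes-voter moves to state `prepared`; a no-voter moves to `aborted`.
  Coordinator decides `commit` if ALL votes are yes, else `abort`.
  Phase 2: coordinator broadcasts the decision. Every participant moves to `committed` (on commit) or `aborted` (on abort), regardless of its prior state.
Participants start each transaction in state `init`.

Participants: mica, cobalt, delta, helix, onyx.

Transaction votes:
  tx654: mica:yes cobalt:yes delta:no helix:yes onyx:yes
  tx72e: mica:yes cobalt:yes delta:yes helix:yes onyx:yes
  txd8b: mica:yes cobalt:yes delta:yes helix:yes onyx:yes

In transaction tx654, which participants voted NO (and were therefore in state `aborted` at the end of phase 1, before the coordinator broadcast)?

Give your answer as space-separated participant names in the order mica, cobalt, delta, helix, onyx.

Txn tx654 phase 1: mica yes -> prepared; cobalt yes -> prepared; delta no -> aborted; helix yes -> prepared; onyx yes -> prepared

Answer: delta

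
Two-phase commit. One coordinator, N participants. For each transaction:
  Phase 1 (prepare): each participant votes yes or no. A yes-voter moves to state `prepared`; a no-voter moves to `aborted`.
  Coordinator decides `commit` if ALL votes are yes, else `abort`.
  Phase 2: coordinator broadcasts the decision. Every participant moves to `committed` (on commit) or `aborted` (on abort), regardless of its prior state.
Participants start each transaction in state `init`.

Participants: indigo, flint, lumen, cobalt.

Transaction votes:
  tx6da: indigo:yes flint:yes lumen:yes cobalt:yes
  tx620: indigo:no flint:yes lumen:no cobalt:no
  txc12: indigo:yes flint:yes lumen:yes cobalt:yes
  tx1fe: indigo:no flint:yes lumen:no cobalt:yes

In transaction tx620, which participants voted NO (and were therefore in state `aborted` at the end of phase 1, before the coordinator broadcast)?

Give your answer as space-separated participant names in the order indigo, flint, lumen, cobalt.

Answer: indigo lumen cobalt

Derivation:
Txn tx620 phase 1: indigo no -> aborted; flint yes -> prepared; lumen no -> aborted; cobalt no -> aborted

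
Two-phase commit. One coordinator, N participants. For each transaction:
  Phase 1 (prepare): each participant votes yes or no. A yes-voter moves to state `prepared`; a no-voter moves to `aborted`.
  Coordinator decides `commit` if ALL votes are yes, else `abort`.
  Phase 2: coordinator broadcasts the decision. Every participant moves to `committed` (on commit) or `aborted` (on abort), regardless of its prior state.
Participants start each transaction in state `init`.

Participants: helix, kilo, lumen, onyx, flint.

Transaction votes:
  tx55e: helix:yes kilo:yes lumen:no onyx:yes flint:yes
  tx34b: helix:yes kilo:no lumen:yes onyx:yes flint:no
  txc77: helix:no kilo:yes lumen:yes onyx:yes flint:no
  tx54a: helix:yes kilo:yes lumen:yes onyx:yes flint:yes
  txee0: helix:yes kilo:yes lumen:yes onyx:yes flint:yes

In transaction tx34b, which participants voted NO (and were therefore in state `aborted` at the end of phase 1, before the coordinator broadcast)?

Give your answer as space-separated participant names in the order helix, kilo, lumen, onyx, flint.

Txn tx34b phase 1: helix yes -> prepared; kilo no -> aborted; lumen yes -> prepared; onyx yes -> prepared; flint no -> aborted

Answer: kilo flint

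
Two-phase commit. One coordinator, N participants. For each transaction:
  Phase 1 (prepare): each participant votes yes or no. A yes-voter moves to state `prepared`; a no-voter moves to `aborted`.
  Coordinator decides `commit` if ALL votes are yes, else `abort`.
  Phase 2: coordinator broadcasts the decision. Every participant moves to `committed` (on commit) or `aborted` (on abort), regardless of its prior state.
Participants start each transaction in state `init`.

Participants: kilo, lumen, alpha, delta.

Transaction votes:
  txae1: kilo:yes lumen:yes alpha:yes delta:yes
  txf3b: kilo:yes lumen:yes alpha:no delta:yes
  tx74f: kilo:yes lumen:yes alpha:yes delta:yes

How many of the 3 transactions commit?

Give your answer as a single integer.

Answer: 2

Derivation:
txae1: all yes -> commit (commits=1)
txf3b: no from alpha -> abort (commits=1)
tx74f: all yes -> commit (commits=2)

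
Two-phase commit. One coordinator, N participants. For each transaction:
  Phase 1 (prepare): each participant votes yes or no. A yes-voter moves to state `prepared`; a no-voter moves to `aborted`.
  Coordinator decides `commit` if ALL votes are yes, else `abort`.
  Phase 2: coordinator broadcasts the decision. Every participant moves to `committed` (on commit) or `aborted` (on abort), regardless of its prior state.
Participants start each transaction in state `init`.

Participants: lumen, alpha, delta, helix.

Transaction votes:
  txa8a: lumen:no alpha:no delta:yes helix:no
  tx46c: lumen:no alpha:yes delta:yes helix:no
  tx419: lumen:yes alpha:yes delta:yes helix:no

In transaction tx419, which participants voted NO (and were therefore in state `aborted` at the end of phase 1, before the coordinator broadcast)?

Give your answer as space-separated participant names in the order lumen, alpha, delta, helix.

Answer: helix

Derivation:
Txn tx419 phase 1: lumen yes -> prepared; alpha yes -> prepared; delta yes -> prepared; helix no -> aborted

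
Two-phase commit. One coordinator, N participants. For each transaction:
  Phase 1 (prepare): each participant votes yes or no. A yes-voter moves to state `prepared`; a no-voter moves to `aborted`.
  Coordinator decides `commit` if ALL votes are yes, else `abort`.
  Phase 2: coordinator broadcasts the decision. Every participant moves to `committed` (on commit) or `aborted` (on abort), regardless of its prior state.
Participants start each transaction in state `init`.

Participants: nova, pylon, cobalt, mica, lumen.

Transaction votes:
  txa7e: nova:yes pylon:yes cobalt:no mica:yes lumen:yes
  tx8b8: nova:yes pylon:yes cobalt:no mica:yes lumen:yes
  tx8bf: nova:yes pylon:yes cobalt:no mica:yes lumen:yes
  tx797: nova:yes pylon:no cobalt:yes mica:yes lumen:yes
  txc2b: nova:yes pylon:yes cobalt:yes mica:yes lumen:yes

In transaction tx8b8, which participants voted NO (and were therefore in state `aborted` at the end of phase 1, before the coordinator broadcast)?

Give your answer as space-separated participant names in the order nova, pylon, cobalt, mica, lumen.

Answer: cobalt

Derivation:
Txn tx8b8 phase 1: nova yes -> prepared; pylon yes -> prepared; cobalt no -> aborted; mica yes -> prepared; lumen yes -> prepared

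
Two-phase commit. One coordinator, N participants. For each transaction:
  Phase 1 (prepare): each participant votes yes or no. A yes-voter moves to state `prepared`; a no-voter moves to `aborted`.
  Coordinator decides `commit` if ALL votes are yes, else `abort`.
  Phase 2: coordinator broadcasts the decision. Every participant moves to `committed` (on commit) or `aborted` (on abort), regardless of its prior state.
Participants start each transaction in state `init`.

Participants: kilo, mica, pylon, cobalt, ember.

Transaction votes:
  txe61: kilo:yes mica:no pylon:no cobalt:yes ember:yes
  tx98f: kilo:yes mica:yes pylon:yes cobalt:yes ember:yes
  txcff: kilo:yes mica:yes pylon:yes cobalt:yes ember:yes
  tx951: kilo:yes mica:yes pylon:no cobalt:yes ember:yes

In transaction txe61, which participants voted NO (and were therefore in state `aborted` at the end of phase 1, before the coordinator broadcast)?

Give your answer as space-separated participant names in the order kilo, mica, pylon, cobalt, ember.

Txn txe61 phase 1: kilo yes -> prepared; mica no -> aborted; pylon no -> aborted; cobalt yes -> prepared; ember yes -> prepared

Answer: mica pylon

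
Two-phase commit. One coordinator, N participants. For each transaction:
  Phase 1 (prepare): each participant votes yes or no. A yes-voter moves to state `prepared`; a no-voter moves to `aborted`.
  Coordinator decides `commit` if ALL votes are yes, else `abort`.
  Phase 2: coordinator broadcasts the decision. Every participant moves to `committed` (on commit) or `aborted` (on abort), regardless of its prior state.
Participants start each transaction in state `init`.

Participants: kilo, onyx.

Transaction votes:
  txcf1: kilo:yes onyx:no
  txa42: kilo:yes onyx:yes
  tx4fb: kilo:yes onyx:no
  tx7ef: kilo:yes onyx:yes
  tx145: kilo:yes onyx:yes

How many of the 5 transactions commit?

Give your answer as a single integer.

txcf1: no from onyx -> abort (commits=0)
txa42: all yes -> commit (commits=1)
tx4fb: no from onyx -> abort (commits=1)
tx7ef: all yes -> commit (commits=2)
tx145: all yes -> commit (commits=3)

Answer: 3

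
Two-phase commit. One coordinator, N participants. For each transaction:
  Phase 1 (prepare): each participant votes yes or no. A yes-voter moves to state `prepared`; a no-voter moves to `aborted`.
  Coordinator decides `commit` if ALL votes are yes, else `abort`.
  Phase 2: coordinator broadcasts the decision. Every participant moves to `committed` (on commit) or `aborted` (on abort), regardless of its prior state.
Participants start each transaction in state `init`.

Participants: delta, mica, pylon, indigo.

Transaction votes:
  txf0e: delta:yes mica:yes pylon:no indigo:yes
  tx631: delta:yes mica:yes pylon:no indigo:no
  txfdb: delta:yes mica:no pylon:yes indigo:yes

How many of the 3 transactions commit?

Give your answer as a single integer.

Answer: 0

Derivation:
txf0e: no from pylon -> abort (commits=0)
tx631: no from pylon, indigo -> abort (commits=0)
txfdb: no from mica -> abort (commits=0)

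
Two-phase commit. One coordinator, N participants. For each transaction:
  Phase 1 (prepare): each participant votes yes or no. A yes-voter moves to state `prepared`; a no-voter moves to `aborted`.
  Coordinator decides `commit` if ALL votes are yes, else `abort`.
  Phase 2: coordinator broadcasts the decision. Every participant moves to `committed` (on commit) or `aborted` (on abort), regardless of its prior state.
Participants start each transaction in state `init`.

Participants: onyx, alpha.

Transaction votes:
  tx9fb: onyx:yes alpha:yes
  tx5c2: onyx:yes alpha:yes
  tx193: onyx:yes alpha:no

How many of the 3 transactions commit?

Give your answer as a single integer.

tx9fb: all yes -> commit (commits=1)
tx5c2: all yes -> commit (commits=2)
tx193: no from alpha -> abort (commits=2)

Answer: 2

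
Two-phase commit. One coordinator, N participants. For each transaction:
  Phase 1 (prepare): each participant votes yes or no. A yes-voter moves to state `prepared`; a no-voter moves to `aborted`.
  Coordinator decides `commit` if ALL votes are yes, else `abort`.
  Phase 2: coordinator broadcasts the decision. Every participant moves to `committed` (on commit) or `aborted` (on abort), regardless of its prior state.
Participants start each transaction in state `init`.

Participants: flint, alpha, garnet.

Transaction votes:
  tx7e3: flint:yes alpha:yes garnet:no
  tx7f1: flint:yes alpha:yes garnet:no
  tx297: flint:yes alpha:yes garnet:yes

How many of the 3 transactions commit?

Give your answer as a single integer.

Answer: 1

Derivation:
tx7e3: no from garnet -> abort (commits=0)
tx7f1: no from garnet -> abort (commits=0)
tx297: all yes -> commit (commits=1)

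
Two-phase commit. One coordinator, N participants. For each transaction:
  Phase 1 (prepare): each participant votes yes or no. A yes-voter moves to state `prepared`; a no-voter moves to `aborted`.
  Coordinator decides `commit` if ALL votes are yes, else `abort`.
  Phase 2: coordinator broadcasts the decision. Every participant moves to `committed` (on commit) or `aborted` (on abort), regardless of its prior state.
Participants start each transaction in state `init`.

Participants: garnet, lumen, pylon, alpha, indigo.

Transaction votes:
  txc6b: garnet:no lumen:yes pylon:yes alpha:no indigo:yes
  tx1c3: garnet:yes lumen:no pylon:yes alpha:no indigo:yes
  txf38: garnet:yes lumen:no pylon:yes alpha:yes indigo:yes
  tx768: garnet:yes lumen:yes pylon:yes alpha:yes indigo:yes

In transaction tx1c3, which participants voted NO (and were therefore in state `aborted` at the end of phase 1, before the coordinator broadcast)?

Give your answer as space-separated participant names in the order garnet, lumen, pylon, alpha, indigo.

Answer: lumen alpha

Derivation:
Txn tx1c3 phase 1: garnet yes -> prepared; lumen no -> aborted; pylon yes -> prepared; alpha no -> aborted; indigo yes -> prepared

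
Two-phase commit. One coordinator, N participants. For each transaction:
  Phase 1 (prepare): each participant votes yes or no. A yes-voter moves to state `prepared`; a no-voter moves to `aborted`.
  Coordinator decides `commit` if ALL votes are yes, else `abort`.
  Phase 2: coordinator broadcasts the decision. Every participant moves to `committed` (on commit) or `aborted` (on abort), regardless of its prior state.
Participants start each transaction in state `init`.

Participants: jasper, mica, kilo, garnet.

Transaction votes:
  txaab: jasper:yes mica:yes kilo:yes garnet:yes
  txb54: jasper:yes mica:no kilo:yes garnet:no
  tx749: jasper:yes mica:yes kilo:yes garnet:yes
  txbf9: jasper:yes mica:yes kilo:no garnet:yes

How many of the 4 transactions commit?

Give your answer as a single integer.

Answer: 2

Derivation:
txaab: all yes -> commit (commits=1)
txb54: no from mica, garnet -> abort (commits=1)
tx749: all yes -> commit (commits=2)
txbf9: no from kilo -> abort (commits=2)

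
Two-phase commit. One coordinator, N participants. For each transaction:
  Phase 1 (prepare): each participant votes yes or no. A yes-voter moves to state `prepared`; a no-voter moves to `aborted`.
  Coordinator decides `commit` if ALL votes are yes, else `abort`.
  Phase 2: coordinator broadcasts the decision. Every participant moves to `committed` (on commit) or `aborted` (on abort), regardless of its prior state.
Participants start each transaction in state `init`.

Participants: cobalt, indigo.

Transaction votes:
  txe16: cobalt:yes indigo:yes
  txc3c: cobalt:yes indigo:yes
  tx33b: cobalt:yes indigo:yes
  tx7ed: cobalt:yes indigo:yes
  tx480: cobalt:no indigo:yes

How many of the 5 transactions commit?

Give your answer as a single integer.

txe16: all yes -> commit (commits=1)
txc3c: all yes -> commit (commits=2)
tx33b: all yes -> commit (commits=3)
tx7ed: all yes -> commit (commits=4)
tx480: no from cobalt -> abort (commits=4)

Answer: 4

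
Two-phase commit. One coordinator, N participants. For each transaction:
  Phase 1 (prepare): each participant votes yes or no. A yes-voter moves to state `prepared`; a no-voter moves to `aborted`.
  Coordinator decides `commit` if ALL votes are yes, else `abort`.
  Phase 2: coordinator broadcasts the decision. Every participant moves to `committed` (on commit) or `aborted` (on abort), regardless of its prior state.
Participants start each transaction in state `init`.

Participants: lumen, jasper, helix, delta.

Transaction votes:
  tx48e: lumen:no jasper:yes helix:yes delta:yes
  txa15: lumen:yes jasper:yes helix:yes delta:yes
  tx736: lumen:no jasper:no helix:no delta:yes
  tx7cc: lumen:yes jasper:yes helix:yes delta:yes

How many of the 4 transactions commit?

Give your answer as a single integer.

Answer: 2

Derivation:
tx48e: no from lumen -> abort (commits=0)
txa15: all yes -> commit (commits=1)
tx736: no from lumen, jasper, helix -> abort (commits=1)
tx7cc: all yes -> commit (commits=2)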